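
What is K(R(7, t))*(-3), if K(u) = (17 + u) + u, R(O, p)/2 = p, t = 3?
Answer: -87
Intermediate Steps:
R(O, p) = 2*p
K(u) = 17 + 2*u
K(R(7, t))*(-3) = (17 + 2*(2*3))*(-3) = (17 + 2*6)*(-3) = (17 + 12)*(-3) = 29*(-3) = -87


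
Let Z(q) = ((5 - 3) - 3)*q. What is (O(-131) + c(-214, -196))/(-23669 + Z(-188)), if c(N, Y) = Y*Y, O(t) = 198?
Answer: -38614/23481 ≈ -1.6445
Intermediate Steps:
c(N, Y) = Y²
Z(q) = -q (Z(q) = (2 - 3)*q = -q)
(O(-131) + c(-214, -196))/(-23669 + Z(-188)) = (198 + (-196)²)/(-23669 - 1*(-188)) = (198 + 38416)/(-23669 + 188) = 38614/(-23481) = 38614*(-1/23481) = -38614/23481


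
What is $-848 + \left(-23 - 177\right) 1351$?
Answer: $-271048$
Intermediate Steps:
$-848 + \left(-23 - 177\right) 1351 = -848 - 270200 = -271048$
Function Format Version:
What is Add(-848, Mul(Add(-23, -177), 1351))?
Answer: -271048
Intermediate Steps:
Add(-848, Mul(Add(-23, -177), 1351)) = Add(-848, Mul(-200, 1351)) = Add(-848, -270200) = -271048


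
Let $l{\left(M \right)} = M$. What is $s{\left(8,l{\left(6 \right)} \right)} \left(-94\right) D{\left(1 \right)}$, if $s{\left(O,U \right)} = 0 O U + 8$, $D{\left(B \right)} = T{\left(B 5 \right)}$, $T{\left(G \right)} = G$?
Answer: $-3760$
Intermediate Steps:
$D{\left(B \right)} = 5 B$ ($D{\left(B \right)} = B 5 = 5 B$)
$s{\left(O,U \right)} = 8$ ($s{\left(O,U \right)} = 0 U + 8 = 0 + 8 = 8$)
$s{\left(8,l{\left(6 \right)} \right)} \left(-94\right) D{\left(1 \right)} = 8 \left(-94\right) 5 \cdot 1 = \left(-752\right) 5 = -3760$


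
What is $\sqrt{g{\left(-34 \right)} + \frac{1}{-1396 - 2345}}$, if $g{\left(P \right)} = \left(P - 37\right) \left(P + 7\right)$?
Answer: $\frac{2 \sqrt{6707141634}}{3741} \approx 43.784$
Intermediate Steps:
$g{\left(P \right)} = \left(-37 + P\right) \left(7 + P\right)$
$\sqrt{g{\left(-34 \right)} + \frac{1}{-1396 - 2345}} = \sqrt{\left(-259 + \left(-34\right)^{2} - -1020\right) + \frac{1}{-1396 - 2345}} = \sqrt{\left(-259 + 1156 + 1020\right) + \frac{1}{-3741}} = \sqrt{1917 - \frac{1}{3741}} = \sqrt{\frac{7171496}{3741}} = \frac{2 \sqrt{6707141634}}{3741}$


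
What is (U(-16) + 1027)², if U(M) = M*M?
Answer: 1646089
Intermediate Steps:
U(M) = M²
(U(-16) + 1027)² = ((-16)² + 1027)² = (256 + 1027)² = 1283² = 1646089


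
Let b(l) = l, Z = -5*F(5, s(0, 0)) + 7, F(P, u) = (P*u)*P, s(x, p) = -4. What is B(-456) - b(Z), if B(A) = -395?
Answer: -902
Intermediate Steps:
F(P, u) = u*P²
Z = 507 (Z = -(-20)*5² + 7 = -(-20)*25 + 7 = -5*(-100) + 7 = 500 + 7 = 507)
B(-456) - b(Z) = -395 - 1*507 = -395 - 507 = -902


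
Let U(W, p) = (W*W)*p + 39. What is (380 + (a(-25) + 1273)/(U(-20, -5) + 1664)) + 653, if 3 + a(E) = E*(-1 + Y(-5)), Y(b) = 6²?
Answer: 306406/297 ≈ 1031.7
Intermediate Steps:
Y(b) = 36
U(W, p) = 39 + p*W² (U(W, p) = W²*p + 39 = p*W² + 39 = 39 + p*W²)
a(E) = -3 + 35*E (a(E) = -3 + E*(-1 + 36) = -3 + E*35 = -3 + 35*E)
(380 + (a(-25) + 1273)/(U(-20, -5) + 1664)) + 653 = (380 + ((-3 + 35*(-25)) + 1273)/((39 - 5*(-20)²) + 1664)) + 653 = (380 + ((-3 - 875) + 1273)/((39 - 5*400) + 1664)) + 653 = (380 + (-878 + 1273)/((39 - 2000) + 1664)) + 653 = (380 + 395/(-1961 + 1664)) + 653 = (380 + 395/(-297)) + 653 = (380 + 395*(-1/297)) + 653 = (380 - 395/297) + 653 = 112465/297 + 653 = 306406/297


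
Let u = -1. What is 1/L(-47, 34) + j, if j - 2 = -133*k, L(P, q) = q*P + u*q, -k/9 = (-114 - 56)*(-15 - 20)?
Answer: 11623352063/1632 ≈ 7.1222e+6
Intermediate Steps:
k = -53550 (k = -9*(-114 - 56)*(-15 - 20) = -(-1530)*(-35) = -9*5950 = -53550)
L(P, q) = -q + P*q (L(P, q) = q*P - q = P*q - q = -q + P*q)
j = 7122152 (j = 2 - 133*(-53550) = 2 + 7122150 = 7122152)
1/L(-47, 34) + j = 1/(34*(-1 - 47)) + 7122152 = 1/(34*(-48)) + 7122152 = 1/(-1632) + 7122152 = -1/1632 + 7122152 = 11623352063/1632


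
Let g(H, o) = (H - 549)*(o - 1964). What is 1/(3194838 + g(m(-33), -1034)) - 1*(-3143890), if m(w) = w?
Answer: 15529791691861/4939674 ≈ 3.1439e+6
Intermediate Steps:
g(H, o) = (-1964 + o)*(-549 + H) (g(H, o) = (-549 + H)*(-1964 + o) = (-1964 + o)*(-549 + H))
1/(3194838 + g(m(-33), -1034)) - 1*(-3143890) = 1/(3194838 + (1078236 - 1964*(-33) - 549*(-1034) - 33*(-1034))) - 1*(-3143890) = 1/(3194838 + (1078236 + 64812 + 567666 + 34122)) + 3143890 = 1/(3194838 + 1744836) + 3143890 = 1/4939674 + 3143890 = 15529791691861/4939674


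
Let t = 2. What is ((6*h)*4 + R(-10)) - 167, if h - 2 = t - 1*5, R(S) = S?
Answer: -201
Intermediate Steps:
h = -1 (h = 2 + (2 - 1*5) = 2 + (2 - 5) = 2 - 3 = -1)
((6*h)*4 + R(-10)) - 167 = ((6*(-1))*4 - 10) - 167 = (-6*4 - 10) - 167 = (-24 - 10) - 167 = -34 - 167 = -201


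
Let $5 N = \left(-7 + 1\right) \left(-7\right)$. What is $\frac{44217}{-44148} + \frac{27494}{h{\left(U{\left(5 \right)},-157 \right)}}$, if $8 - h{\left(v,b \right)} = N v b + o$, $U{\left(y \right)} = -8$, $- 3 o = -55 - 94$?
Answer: $- \frac{8410772619}{2338092796} \approx -3.5973$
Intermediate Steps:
$o = \frac{149}{3}$ ($o = - \frac{-55 - 94}{3} = \left(- \frac{1}{3}\right) \left(-149\right) = \frac{149}{3} \approx 49.667$)
$N = \frac{42}{5}$ ($N = \frac{\left(-7 + 1\right) \left(-7\right)}{5} = \frac{\left(-6\right) \left(-7\right)}{5} = \frac{1}{5} \cdot 42 = \frac{42}{5} \approx 8.4$)
$h{\left(v,b \right)} = - \frac{125}{3} - \frac{42 b v}{5}$ ($h{\left(v,b \right)} = 8 - \left(\frac{42 v}{5} b + \frac{149}{3}\right) = 8 - \left(\frac{42 b v}{5} + \frac{149}{3}\right) = 8 - \left(\frac{149}{3} + \frac{42 b v}{5}\right) = - \frac{125}{3} - \frac{42 b v}{5}$)
$\frac{44217}{-44148} + \frac{27494}{h{\left(U{\left(5 \right)},-157 \right)}} = \frac{44217}{-44148} + \frac{27494}{- \frac{125}{3} - \left(- \frac{6594}{5}\right) \left(-8\right)} = 44217 \left(- \frac{1}{44148}\right) + \frac{27494}{- \frac{125}{3} - \frac{52752}{5}} = - \frac{14739}{14716} + \frac{27494}{- \frac{158881}{15}} = - \frac{14739}{14716} + 27494 \left(- \frac{15}{158881}\right) = - \frac{14739}{14716} - \frac{412410}{158881} = - \frac{8410772619}{2338092796}$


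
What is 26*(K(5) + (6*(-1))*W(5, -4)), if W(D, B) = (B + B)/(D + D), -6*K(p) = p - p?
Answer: 624/5 ≈ 124.80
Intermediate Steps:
K(p) = 0 (K(p) = -(p - p)/6 = -⅙*0 = 0)
W(D, B) = B/D (W(D, B) = (2*B)/((2*D)) = (2*B)*(1/(2*D)) = B/D)
26*(K(5) + (6*(-1))*W(5, -4)) = 26*(0 + (6*(-1))*(-4/5)) = 26*(0 - (-24)/5) = 26*(0 - 6*(-⅘)) = 26*(0 + 24/5) = 26*(24/5) = 624/5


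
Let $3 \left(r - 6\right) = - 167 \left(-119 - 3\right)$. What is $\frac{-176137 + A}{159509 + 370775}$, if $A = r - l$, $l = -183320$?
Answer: $\frac{41941}{1590852} \approx 0.026364$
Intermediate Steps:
$r = \frac{20392}{3}$ ($r = 6 + \frac{\left(-167\right) \left(-119 - 3\right)}{3} = 6 + \frac{\left(-167\right) \left(-122\right)}{3} = 6 + \frac{1}{3} \cdot 20374 = 6 + \frac{20374}{3} = \frac{20392}{3} \approx 6797.3$)
$A = \frac{570352}{3}$ ($A = \frac{20392}{3} - -183320 = \frac{20392}{3} + 183320 = \frac{570352}{3} \approx 1.9012 \cdot 10^{5}$)
$\frac{-176137 + A}{159509 + 370775} = \frac{-176137 + \frac{570352}{3}}{159509 + 370775} = \frac{41941}{3 \cdot 530284} = \frac{41941}{3} \cdot \frac{1}{530284} = \frac{41941}{1590852}$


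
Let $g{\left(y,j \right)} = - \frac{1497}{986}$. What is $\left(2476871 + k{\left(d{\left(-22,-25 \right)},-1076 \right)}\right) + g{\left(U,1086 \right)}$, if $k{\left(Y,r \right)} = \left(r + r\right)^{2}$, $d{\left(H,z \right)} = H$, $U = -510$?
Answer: $\frac{7008461853}{986} \approx 7.108 \cdot 10^{6}$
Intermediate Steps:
$g{\left(y,j \right)} = - \frac{1497}{986}$ ($g{\left(y,j \right)} = \left(-1497\right) \frac{1}{986} = - \frac{1497}{986}$)
$k{\left(Y,r \right)} = 4 r^{2}$ ($k{\left(Y,r \right)} = \left(2 r\right)^{2} = 4 r^{2}$)
$\left(2476871 + k{\left(d{\left(-22,-25 \right)},-1076 \right)}\right) + g{\left(U,1086 \right)} = \left(2476871 + 4 \left(-1076\right)^{2}\right) - \frac{1497}{986} = \left(2476871 + 4 \cdot 1157776\right) - \frac{1497}{986} = \left(2476871 + 4631104\right) - \frac{1497}{986} = 7107975 - \frac{1497}{986} = \frac{7008461853}{986}$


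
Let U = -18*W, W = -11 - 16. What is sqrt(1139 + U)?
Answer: 5*sqrt(65) ≈ 40.311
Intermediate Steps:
W = -27
U = 486 (U = -18*(-27) = 486)
sqrt(1139 + U) = sqrt(1139 + 486) = sqrt(1625) = 5*sqrt(65)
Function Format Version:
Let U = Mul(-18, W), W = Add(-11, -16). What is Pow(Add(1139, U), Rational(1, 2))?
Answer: Mul(5, Pow(65, Rational(1, 2))) ≈ 40.311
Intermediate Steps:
W = -27
U = 486 (U = Mul(-18, -27) = 486)
Pow(Add(1139, U), Rational(1, 2)) = Pow(Add(1139, 486), Rational(1, 2)) = Pow(1625, Rational(1, 2)) = Mul(5, Pow(65, Rational(1, 2)))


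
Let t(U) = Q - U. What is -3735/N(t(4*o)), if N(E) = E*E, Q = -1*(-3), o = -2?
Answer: -3735/121 ≈ -30.868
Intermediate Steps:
Q = 3
t(U) = 3 - U
N(E) = E²
-3735/N(t(4*o)) = -3735/(3 - 4*(-2))² = -3735/(3 - 1*(-8))² = -3735/(3 + 8)² = -3735/(11²) = -3735/121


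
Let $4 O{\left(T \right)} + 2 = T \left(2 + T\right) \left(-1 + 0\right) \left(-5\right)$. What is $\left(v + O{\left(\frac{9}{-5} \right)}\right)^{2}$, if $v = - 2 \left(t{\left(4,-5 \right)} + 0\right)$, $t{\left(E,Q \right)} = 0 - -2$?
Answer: $\frac{9801}{400} \approx 24.503$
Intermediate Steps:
$t{\left(E,Q \right)} = 2$ ($t{\left(E,Q \right)} = 0 + 2 = 2$)
$O{\left(T \right)} = - \frac{1}{2} - \frac{5 T \left(-2 - T\right)}{4}$ ($O{\left(T \right)} = - \frac{1}{2} + \frac{T \left(2 + T\right) \left(-1 + 0\right) \left(-5\right)}{4} = - \frac{1}{2} + \frac{T \left(2 + T\right) \left(-1\right) \left(-5\right)}{4} = - \frac{1}{2} + \frac{T \left(-2 - T\right) \left(-5\right)}{4} = - \frac{1}{2} + \frac{\left(-5\right) T \left(-2 - T\right)}{4} = - \frac{1}{2} - \frac{5 T \left(-2 - T\right)}{4}$)
$v = -4$ ($v = - 2 \left(2 + 0\right) = \left(-2\right) 2 = -4$)
$\left(v + O{\left(\frac{9}{-5} \right)}\right)^{2} = \left(-4 + \left(- \frac{1}{2} + \frac{5 \frac{9}{-5}}{2} + \frac{5 \left(\frac{9}{-5}\right)^{2}}{4}\right)\right)^{2} = \left(-4 + \left(- \frac{1}{2} + \frac{5 \cdot 9 \left(- \frac{1}{5}\right)}{2} + \frac{5 \left(9 \left(- \frac{1}{5}\right)\right)^{2}}{4}\right)\right)^{2} = \left(-4 + \left(- \frac{1}{2} + \frac{5}{2} \left(- \frac{9}{5}\right) + \frac{5 \left(- \frac{9}{5}\right)^{2}}{4}\right)\right)^{2} = \left(-4 - \frac{19}{20}\right)^{2} = \left(- \frac{99}{20}\right)^{2} = \frac{9801}{400}$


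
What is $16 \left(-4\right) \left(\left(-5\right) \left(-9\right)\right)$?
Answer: $-2880$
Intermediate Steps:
$16 \left(-4\right) \left(\left(-5\right) \left(-9\right)\right) = \left(-64\right) 45 = -2880$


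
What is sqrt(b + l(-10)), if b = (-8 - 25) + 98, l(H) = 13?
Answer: sqrt(78) ≈ 8.8318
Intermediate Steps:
b = 65 (b = -33 + 98 = 65)
sqrt(b + l(-10)) = sqrt(65 + 13) = sqrt(78)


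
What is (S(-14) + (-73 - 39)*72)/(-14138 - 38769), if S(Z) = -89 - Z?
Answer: 8139/52907 ≈ 0.15384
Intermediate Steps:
(S(-14) + (-73 - 39)*72)/(-14138 - 38769) = ((-89 - 1*(-14)) + (-73 - 39)*72)/(-14138 - 38769) = ((-89 + 14) - 112*72)/(-52907) = (-75 - 8064)*(-1/52907) = -8139*(-1/52907) = 8139/52907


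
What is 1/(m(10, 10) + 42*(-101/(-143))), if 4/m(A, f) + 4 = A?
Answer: 429/13012 ≈ 0.032970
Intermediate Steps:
m(A, f) = 4/(-4 + A)
1/(m(10, 10) + 42*(-101/(-143))) = 1/(4/(-4 + 10) + 42*(-101/(-143))) = 1/(4/6 + 42*(-101*(-1/143))) = 1/(4*(⅙) + 42*(101/143)) = 1/(⅔ + 4242/143) = 1/(13012/429) = 429/13012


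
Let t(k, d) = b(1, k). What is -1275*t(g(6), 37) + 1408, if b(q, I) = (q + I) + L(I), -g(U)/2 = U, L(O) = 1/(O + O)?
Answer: 123889/8 ≈ 15486.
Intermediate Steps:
L(O) = 1/(2*O)
g(U) = -2*U
b(q, I) = I + q + 1/(2*I) (b(q, I) = (q + I) + 1/(2*I) = (I + q) + 1/(2*I) = I + q + 1/(2*I))
t(k, d) = 1 + k + 1/(2*k) (t(k, d) = k + 1 + 1/(2*k) = 1 + k + 1/(2*k))
-1275*t(g(6), 37) + 1408 = -1275*(1 - 2*6 + 1/(2*((-2*6)))) + 1408 = -1275*(1 - 12 + (1/2)/(-12)) + 1408 = -1275*(1 - 12 + (1/2)*(-1/12)) + 1408 = -1275*(1 - 12 - 1/24) + 1408 = -1275*(-265/24) + 1408 = 112625/8 + 1408 = 123889/8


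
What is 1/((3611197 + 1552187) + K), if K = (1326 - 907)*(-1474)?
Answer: 1/4545778 ≈ 2.1998e-7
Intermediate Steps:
K = -617606 (K = 419*(-1474) = -617606)
1/((3611197 + 1552187) + K) = 1/((3611197 + 1552187) - 617606) = 1/(5163384 - 617606) = 1/4545778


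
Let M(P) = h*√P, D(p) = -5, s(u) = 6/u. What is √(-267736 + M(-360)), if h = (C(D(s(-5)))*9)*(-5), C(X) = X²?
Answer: √(-267736 - 6750*I*√10) ≈ 20.61 - 517.84*I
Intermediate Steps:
h = -1125 (h = ((-5)²*9)*(-5) = (25*9)*(-5) = 225*(-5) = -1125)
M(P) = -1125*√P
√(-267736 + M(-360)) = √(-267736 - 6750*I*√10)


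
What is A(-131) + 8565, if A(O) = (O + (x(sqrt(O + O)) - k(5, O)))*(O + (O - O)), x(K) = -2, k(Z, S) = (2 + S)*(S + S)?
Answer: 4453526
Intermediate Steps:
k(Z, S) = 2*S*(2 + S) (k(Z, S) = (2 + S)*(2*S) = 2*S*(2 + S))
A(O) = O*(-2 + O - 2*O*(2 + O)) (A(O) = (O + (-2 - 2*O*(2 + O)))*(O + (O - O)) = (O + (-2 - 2*O*(2 + O)))*(O + 0) = (-2 + O - 2*O*(2 + O))*O = O*(-2 + O - 2*O*(2 + O)))
A(-131) + 8565 = -1*(-131)*(2 - 1*(-131) + 2*(-131)*(2 - 131)) + 8565 = -1*(-131)*(2 + 131 + 2*(-131)*(-129)) + 8565 = -1*(-131)*(2 + 131 + 33798) + 8565 = -1*(-131)*33931 + 8565 = 4444961 + 8565 = 4453526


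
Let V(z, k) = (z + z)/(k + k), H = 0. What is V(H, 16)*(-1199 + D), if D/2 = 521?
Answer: 0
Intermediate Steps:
D = 1042 (D = 2*521 = 1042)
V(z, k) = z/k (V(z, k) = (2*z)/((2*k)) = (2*z)*(1/(2*k)) = z/k)
V(H, 16)*(-1199 + D) = (0/16)*(-1199 + 1042) = (0*(1/16))*(-157) = 0*(-157) = 0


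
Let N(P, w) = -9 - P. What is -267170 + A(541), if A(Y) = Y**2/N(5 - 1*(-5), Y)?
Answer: -5368911/19 ≈ -2.8257e+5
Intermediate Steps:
A(Y) = -Y**2/19 (A(Y) = Y**2/(-9 - (5 - 1*(-5))) = Y**2/(-9 - (5 + 5)) = Y**2/(-9 - 1*10) = Y**2/(-9 - 10) = Y**2/(-19) = Y**2*(-1/19) = -Y**2/19)
-267170 + A(541) = -267170 - 1/19*541**2 = -267170 - 1/19*292681 = -267170 - 292681/19 = -5368911/19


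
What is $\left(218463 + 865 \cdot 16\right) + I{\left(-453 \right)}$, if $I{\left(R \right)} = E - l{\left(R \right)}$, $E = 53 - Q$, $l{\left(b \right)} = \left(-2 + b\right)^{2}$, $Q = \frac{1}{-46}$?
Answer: $\frac{1165227}{46} \approx 25331.0$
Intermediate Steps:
$Q = - \frac{1}{46} \approx -0.021739$
$E = \frac{2439}{46}$ ($E = 53 - - \frac{1}{46} = 53 + \frac{1}{46} = \frac{2439}{46} \approx 53.022$)
$I{\left(R \right)} = \frac{2439}{46} - \left(-2 + R\right)^{2}$
$\left(218463 + 865 \cdot 16\right) + I{\left(-453 \right)} = \left(218463 + 865 \cdot 16\right) + \left(\frac{2439}{46} - \left(-2 - 453\right)^{2}\right) = \left(218463 + 13840\right) + \left(\frac{2439}{46} - \left(-455\right)^{2}\right) = 232303 + \left(\frac{2439}{46} - 207025\right) = 232303 - \frac{9520711}{46} = \frac{1165227}{46}$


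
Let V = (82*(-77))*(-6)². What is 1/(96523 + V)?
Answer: -1/130781 ≈ -7.6464e-6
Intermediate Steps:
V = -227304 (V = -6314*36 = -227304)
1/(96523 + V) = 1/(96523 - 227304) = 1/(-130781) = -1/130781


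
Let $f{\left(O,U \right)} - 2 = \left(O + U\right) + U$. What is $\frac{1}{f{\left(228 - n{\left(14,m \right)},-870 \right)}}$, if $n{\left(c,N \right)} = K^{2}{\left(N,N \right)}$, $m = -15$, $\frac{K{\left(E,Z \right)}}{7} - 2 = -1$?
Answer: $- \frac{1}{1559} \approx -0.00064144$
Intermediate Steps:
$K{\left(E,Z \right)} = 7$ ($K{\left(E,Z \right)} = 14 + 7 \left(-1\right) = 14 - 7 = 7$)
$n{\left(c,N \right)} = 49$ ($n{\left(c,N \right)} = 7^{2} = 49$)
$f{\left(O,U \right)} = 2 + O + 2 U$ ($f{\left(O,U \right)} = 2 + \left(\left(O + U\right) + U\right) = 2 + \left(O + 2 U\right) = 2 + O + 2 U$)
$\frac{1}{f{\left(228 - n{\left(14,m \right)},-870 \right)}} = \frac{1}{2 + \left(228 - 49\right) + 2 \left(-870\right)} = \frac{1}{2 + \left(228 - 49\right) - 1740} = \frac{1}{2 + 179 - 1740} = \frac{1}{-1559} = - \frac{1}{1559}$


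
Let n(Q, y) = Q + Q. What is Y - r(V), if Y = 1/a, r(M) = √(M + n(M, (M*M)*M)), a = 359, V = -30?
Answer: 1/359 - 3*I*√10 ≈ 0.0027855 - 9.4868*I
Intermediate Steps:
n(Q, y) = 2*Q
r(M) = √3*√M (r(M) = √(M + 2*M) = √(3*M) = √3*√M)
Y = 1/359 ≈ 0.0027855
Y - r(V) = 1/359 - √3*√(-30) = 1/359 - √3*I*√30 = 1/359 - 3*I*√10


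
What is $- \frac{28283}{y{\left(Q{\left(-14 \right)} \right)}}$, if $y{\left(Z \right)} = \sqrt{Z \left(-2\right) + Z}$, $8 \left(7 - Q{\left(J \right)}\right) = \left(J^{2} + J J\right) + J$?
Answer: $- \frac{56566 \sqrt{161}}{161} \approx -4458.0$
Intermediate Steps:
$Q{\left(J \right)} = 7 - \frac{J^{2}}{4} - \frac{J}{8}$ ($Q{\left(J \right)} = 7 - \frac{\left(J^{2} + J J\right) + J}{8} = 7 - \frac{\left(J^{2} + J^{2}\right) + J}{8} = 7 - \frac{2 J^{2} + J}{8} = 7 - \frac{J + 2 J^{2}}{8} = 7 - \left(\frac{J^{2}}{4} + \frac{J}{8}\right) = 7 - \frac{J^{2}}{4} - \frac{J}{8}$)
$y{\left(Z \right)} = \sqrt{- Z}$ ($y{\left(Z \right)} = \sqrt{- 2 Z + Z} = \sqrt{- Z}$)
$- \frac{28283}{y{\left(Q{\left(-14 \right)} \right)}} = - \frac{28283}{\sqrt{- (7 - \frac{\left(-14\right)^{2}}{4} - - \frac{7}{4})}} = - \frac{28283}{\sqrt{- (7 - 49 + \frac{7}{4})}} = - \frac{28283}{\sqrt{\left(-1\right) \left(- \frac{161}{4}\right)}} = - \frac{28283}{\sqrt{\frac{161}{4}}} = - \frac{28283}{\frac{1}{2} \sqrt{161}} = - 28283 \frac{2 \sqrt{161}}{161} = - \frac{56566 \sqrt{161}}{161}$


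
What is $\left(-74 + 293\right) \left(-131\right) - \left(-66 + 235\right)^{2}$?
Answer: $-57250$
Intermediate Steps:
$\left(-74 + 293\right) \left(-131\right) - \left(-66 + 235\right)^{2} = 219 \left(-131\right) - 169^{2} = -28689 - 28561 = -57250$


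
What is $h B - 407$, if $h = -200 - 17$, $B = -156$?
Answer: $33445$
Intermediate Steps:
$h = -217$
$h B - 407 = \left(-217\right) \left(-156\right) - 407 = 33852 - 407 = 33445$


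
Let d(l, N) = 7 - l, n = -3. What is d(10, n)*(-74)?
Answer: 222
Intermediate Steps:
d(10, n)*(-74) = (7 - 1*10)*(-74) = (7 - 10)*(-74) = -3*(-74) = 222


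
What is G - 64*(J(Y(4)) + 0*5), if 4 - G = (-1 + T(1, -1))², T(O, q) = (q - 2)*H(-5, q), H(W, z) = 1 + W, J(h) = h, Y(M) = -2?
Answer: 11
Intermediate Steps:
T(O, q) = 8 - 4*q (T(O, q) = (q - 2)*(1 - 5) = (-2 + q)*(-4) = 8 - 4*q)
G = -117 (G = 4 - (-1 + (8 - 4*(-1)))² = 4 - (-1 + (8 + 4))² = 4 - (-1 + 12)² = 4 - 1*11² = 4 - 1*121 = 4 - 121 = -117)
G - 64*(J(Y(4)) + 0*5) = -117 - 64*(-2 + 0*5) = -117 - 64*(-2 + 0) = -117 - 64*(-2) = -117 + 128 = 11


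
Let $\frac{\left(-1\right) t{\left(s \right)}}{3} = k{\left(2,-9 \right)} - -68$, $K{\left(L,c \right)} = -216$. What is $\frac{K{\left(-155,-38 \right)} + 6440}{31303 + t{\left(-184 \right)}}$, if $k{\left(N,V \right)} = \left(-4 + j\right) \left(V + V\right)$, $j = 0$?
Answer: $\frac{6224}{30883} \approx 0.20153$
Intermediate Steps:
$k{\left(N,V \right)} = - 8 V$ ($k{\left(N,V \right)} = \left(-4 + 0\right) \left(V + V\right) = - 4 \cdot 2 V = - 8 V$)
$t{\left(s \right)} = -420$ ($t{\left(s \right)} = - 3 \left(\left(-8\right) \left(-9\right) - -68\right) = - 3 \left(72 + 68\right) = \left(-3\right) 140 = -420$)
$\frac{K{\left(-155,-38 \right)} + 6440}{31303 + t{\left(-184 \right)}} = \frac{-216 + 6440}{31303 - 420} = \frac{6224}{30883}$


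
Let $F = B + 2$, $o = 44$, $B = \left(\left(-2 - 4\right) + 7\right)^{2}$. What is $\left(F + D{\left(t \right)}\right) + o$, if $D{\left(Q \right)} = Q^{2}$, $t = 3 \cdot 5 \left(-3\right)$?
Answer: $2072$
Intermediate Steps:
$B = 1$ ($B = \left(-6 + 7\right)^{2} = 1^{2} = 1$)
$t = -45$ ($t = 15 \left(-3\right) = -45$)
$F = 3$ ($F = 1 + 2 = 3$)
$\left(F + D{\left(t \right)}\right) + o = \left(3 + \left(-45\right)^{2}\right) + 44 = \left(3 + 2025\right) + 44 = 2028 + 44 = 2072$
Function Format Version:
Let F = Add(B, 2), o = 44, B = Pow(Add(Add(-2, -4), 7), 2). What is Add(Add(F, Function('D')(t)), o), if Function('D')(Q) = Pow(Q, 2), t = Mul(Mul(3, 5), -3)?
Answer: 2072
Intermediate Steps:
B = 1 (B = Pow(Add(-6, 7), 2) = Pow(1, 2) = 1)
t = -45 (t = Mul(15, -3) = -45)
F = 3 (F = Add(1, 2) = 3)
Add(Add(F, Function('D')(t)), o) = Add(Add(3, Pow(-45, 2)), 44) = Add(Add(3, 2025), 44) = Add(2028, 44) = 2072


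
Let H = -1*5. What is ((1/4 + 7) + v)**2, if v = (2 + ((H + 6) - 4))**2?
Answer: 1089/16 ≈ 68.063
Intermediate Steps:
H = -5
v = 1 (v = (2 + ((-5 + 6) - 4))**2 = (2 + (1 - 4))**2 = (2 - 3)**2 = (-1)**2 = 1)
((1/4 + 7) + v)**2 = ((1/4 + 7) + 1)**2 = (29/4 + 1)**2 = (33/4)**2 = 1089/16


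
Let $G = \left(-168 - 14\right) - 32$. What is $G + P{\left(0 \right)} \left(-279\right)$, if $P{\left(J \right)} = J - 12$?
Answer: $3134$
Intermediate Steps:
$P{\left(J \right)} = -12 + J$ ($P{\left(J \right)} = J - 12 = -12 + J$)
$G = -214$ ($G = -182 - 32 = -214$)
$G + P{\left(0 \right)} \left(-279\right) = -214 + \left(-12 + 0\right) \left(-279\right) = -214 - -3348 = -214 + 3348 = 3134$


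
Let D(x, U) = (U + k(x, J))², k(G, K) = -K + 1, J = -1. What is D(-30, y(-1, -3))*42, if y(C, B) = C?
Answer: 42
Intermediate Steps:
k(G, K) = 1 - K
D(x, U) = (2 + U)² (D(x, U) = (U + (1 - 1*(-1)))² = (U + (1 + 1))² = (U + 2)² = (2 + U)²)
D(-30, y(-1, -3))*42 = (2 - 1)²*42 = 1²*42 = 1*42 = 42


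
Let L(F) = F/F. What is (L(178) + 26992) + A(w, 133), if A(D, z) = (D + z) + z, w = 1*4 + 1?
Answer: 27264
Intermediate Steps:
w = 5 (w = 4 + 1 = 5)
A(D, z) = D + 2*z
L(F) = 1
(L(178) + 26992) + A(w, 133) = (1 + 26992) + (5 + 2*133) = 26993 + (5 + 266) = 26993 + 271 = 27264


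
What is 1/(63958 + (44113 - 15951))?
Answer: 1/92120 ≈ 1.0855e-5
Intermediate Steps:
1/(63958 + (44113 - 15951)) = 1/(63958 + 28162) = 1/92120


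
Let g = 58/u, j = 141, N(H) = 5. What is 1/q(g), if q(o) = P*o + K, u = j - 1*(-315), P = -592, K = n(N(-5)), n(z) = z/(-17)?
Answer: -969/73249 ≈ -0.013229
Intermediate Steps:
n(z) = -z/17 (n(z) = z*(-1/17) = -z/17)
K = -5/17 (K = -1/17*5 = -5/17 ≈ -0.29412)
u = 456 (u = 141 - 1*(-315) = 141 + 315 = 456)
g = 29/228 (g = 58/456 = 58*(1/456) = 29/228 ≈ 0.12719)
q(o) = -5/17 - 592*o (q(o) = -592*o - 5/17 = -5/17 - 592*o)
1/q(g) = 1/(-5/17 - 592*29/228) = 1/(-5/17 - 4292/57) = 1/(-73249/969) = -969/73249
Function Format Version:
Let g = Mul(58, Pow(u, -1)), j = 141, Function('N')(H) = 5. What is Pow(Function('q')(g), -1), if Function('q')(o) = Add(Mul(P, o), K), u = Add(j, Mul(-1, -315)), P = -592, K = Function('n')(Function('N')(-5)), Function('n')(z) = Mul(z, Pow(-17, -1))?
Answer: Rational(-969, 73249) ≈ -0.013229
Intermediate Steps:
Function('n')(z) = Mul(Rational(-1, 17), z) (Function('n')(z) = Mul(z, Rational(-1, 17)) = Mul(Rational(-1, 17), z))
K = Rational(-5, 17) (K = Mul(Rational(-1, 17), 5) = Rational(-5, 17) ≈ -0.29412)
u = 456 (u = Add(141, Mul(-1, -315)) = Add(141, 315) = 456)
g = Rational(29, 228) (g = Mul(58, Pow(456, -1)) = Mul(58, Rational(1, 456)) = Rational(29, 228) ≈ 0.12719)
Function('q')(o) = Add(Rational(-5, 17), Mul(-592, o)) (Function('q')(o) = Add(Mul(-592, o), Rational(-5, 17)) = Add(Rational(-5, 17), Mul(-592, o)))
Pow(Function('q')(g), -1) = Pow(Add(Rational(-5, 17), Mul(-592, Rational(29, 228))), -1) = Pow(Add(Rational(-5, 17), Rational(-4292, 57)), -1) = Pow(Rational(-73249, 969), -1) = Rational(-969, 73249)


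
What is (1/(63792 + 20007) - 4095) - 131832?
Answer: -11390546672/83799 ≈ -1.3593e+5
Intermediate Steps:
(1/(63792 + 20007) - 4095) - 131832 = (1/83799 - 4095) - 131832 = -343156904/83799 - 131832 = -11390546672/83799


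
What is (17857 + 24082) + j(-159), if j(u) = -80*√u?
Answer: 41939 - 80*I*√159 ≈ 41939.0 - 1008.8*I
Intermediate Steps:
(17857 + 24082) + j(-159) = (17857 + 24082) - 80*I*√159 = 41939 - 80*I*√159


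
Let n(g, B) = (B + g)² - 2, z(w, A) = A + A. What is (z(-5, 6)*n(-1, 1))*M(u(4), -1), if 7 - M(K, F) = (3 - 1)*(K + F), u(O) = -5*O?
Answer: -1176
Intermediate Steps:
M(K, F) = 7 - 2*F - 2*K (M(K, F) = 7 - (3 - 1)*(K + F) = 7 - 2*(F + K) = 7 - (2*F + 2*K) = 7 + (-2*F - 2*K) = 7 - 2*F - 2*K)
z(w, A) = 2*A
n(g, B) = -2 + (B + g)²
(z(-5, 6)*n(-1, 1))*M(u(4), -1) = ((2*6)*(-2 + (1 - 1)²))*(7 - 2*(-1) - (-10)*4) = (12*(-2 + 0²))*(7 + 2 - 2*(-20)) = (12*(-2 + 0))*(7 + 2 + 40) = (12*(-2))*49 = -24*49 = -1176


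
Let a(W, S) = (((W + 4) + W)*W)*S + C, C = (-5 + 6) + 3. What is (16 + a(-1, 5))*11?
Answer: 110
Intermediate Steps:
C = 4 (C = 1 + 3 = 4)
a(W, S) = 4 + S*W*(4 + 2*W) (a(W, S) = (((W + 4) + W)*W)*S + 4 = (((4 + W) + W)*W)*S + 4 = ((4 + 2*W)*W)*S + 4 = (W*(4 + 2*W))*S + 4 = S*W*(4 + 2*W) + 4 = 4 + S*W*(4 + 2*W))
(16 + a(-1, 5))*11 = (16 + (4 + 2*5*(-1)**2 + 4*5*(-1)))*11 = (16 + (4 + 2*5*1 - 20))*11 = (16 + (4 + 10 - 20))*11 = (16 - 6)*11 = 10*11 = 110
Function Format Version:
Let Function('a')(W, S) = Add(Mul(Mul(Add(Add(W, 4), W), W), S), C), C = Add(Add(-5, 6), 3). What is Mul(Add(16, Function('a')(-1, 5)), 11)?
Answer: 110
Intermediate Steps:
C = 4 (C = Add(1, 3) = 4)
Function('a')(W, S) = Add(4, Mul(S, W, Add(4, Mul(2, W)))) (Function('a')(W, S) = Add(Mul(Mul(Add(Add(W, 4), W), W), S), 4) = Add(Mul(Mul(Add(Add(4, W), W), W), S), 4) = Add(Mul(Mul(Add(4, Mul(2, W)), W), S), 4) = Add(Mul(Mul(W, Add(4, Mul(2, W))), S), 4) = Add(Mul(S, W, Add(4, Mul(2, W))), 4) = Add(4, Mul(S, W, Add(4, Mul(2, W)))))
Mul(Add(16, Function('a')(-1, 5)), 11) = Mul(Add(16, Add(4, Mul(2, 5, Pow(-1, 2)), Mul(4, 5, -1))), 11) = Mul(Add(16, Add(4, Mul(2, 5, 1), -20)), 11) = Mul(Add(16, Add(4, 10, -20)), 11) = Mul(Add(16, -6), 11) = Mul(10, 11) = 110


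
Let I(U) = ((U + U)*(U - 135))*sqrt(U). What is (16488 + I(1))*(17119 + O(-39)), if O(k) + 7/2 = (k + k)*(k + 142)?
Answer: 147301930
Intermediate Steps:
O(k) = -7/2 + 2*k*(142 + k) (O(k) = -7/2 + (k + k)*(k + 142) = -7/2 + (2*k)*(142 + k) = -7/2 + 2*k*(142 + k))
I(U) = 2*U**(3/2)*(-135 + U) (I(U) = ((2*U)*(-135 + U))*sqrt(U) = (2*U*(-135 + U))*sqrt(U) = 2*U**(3/2)*(-135 + U))
(16488 + I(1))*(17119 + O(-39)) = (16488 + 2*1**(3/2)*(-135 + 1))*(17119 + (-7/2 + 2*(-39)**2 + 284*(-39))) = (16488 + 2*1*(-134))*(17119 + (-7/2 + 2*1521 - 11076)) = (16488 - 268)*(17119 + (-7/2 + 3042 - 11076)) = 16220*(17119 - 16075/2) = 16220*(18163/2) = 147301930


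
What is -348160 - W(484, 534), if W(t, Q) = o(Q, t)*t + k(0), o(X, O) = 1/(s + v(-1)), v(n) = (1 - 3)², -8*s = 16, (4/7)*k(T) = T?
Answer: -348402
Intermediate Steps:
k(T) = 7*T/4
s = -2 (s = -⅛*16 = -2)
v(n) = 4 (v(n) = (-2)² = 4)
o(X, O) = ½ (o(X, O) = 1/(-2 + 4) = 1/2 = ½)
W(t, Q) = t/2 (W(t, Q) = t/2 + (7/4)*0 = t/2 + 0 = t/2)
-348160 - W(484, 534) = -348160 - 484/2 = -348160 - 1*242 = -348160 - 242 = -348402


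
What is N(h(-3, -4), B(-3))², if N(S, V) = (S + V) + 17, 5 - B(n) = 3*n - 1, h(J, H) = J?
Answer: 841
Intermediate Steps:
B(n) = 6 - 3*n (B(n) = 5 - (3*n - 1) = 5 - (-1 + 3*n) = 5 + (1 - 3*n) = 6 - 3*n)
N(S, V) = 17 + S + V
N(h(-3, -4), B(-3))² = (17 - 3 + (6 - 3*(-3)))² = (17 - 3 + (6 + 9))² = (17 - 3 + 15)² = 29² = 841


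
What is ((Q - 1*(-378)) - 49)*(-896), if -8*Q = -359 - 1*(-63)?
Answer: -327936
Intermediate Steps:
Q = 37 (Q = -(-359 - 1*(-63))/8 = -(-359 + 63)/8 = -1/8*(-296) = 37)
((Q - 1*(-378)) - 49)*(-896) = ((37 - 1*(-378)) - 49)*(-896) = ((37 + 378) - 49)*(-896) = (415 - 49)*(-896) = 366*(-896) = -327936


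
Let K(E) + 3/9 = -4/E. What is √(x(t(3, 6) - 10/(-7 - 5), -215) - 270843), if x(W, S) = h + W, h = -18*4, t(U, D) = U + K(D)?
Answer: I*√9752838/6 ≈ 520.49*I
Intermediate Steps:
K(E) = -⅓ - 4/E
t(U, D) = U + (-12 - D)/(3*D)
h = -72
x(W, S) = -72 + W
√(x(t(3, 6) - 10/(-7 - 5), -215) - 270843) = √((-72 + ((-⅓ + 3 - 4/6) - 10/(-7 - 5))) - 270843) = √((-72 + ((-⅓ + 3 - 4*⅙) - 10/(-12))) - 270843) = √((-72 + ((-⅓ + 3 - ⅔) - 10*(-1/12))) - 270843) = √((-72 + (2 + ⅚)) - 270843) = √((-72 + 17/6) - 270843) = √(-415/6 - 270843) = √(-1625473/6) = I*√9752838/6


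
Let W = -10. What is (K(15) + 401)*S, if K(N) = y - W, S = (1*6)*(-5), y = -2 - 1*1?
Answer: -12240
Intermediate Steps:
y = -3 (y = -2 - 1 = -3)
S = -30 (S = 6*(-5) = -30)
K(N) = 7 (K(N) = -3 - 1*(-10) = -3 + 10 = 7)
(K(15) + 401)*S = (7 + 401)*(-30) = 408*(-30) = -12240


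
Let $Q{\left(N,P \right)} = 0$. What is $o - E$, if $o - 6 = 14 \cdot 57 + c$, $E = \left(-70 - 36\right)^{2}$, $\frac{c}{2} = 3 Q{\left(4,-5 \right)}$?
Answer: $-10432$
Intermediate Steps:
$c = 0$ ($c = 2 \cdot 3 \cdot 0 = 2 \cdot 0 = 0$)
$E = 11236$ ($E = \left(-106\right)^{2} = 11236$)
$o = 804$ ($o = 6 + \left(14 \cdot 57 + 0\right) = 6 + \left(798 + 0\right) = 6 + 798 = 804$)
$o - E = 804 - 11236 = -10432$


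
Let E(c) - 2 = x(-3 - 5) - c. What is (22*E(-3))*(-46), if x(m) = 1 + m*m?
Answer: -70840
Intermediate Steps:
x(m) = 1 + m**2
E(c) = 67 - c (E(c) = 2 + ((1 + (-3 - 5)**2) - c) = 2 + ((1 + (-8)**2) - c) = 2 + ((1 + 64) - c) = 2 + (65 - c) = 67 - c)
(22*E(-3))*(-46) = (22*(67 - 1*(-3)))*(-46) = (22*(67 + 3))*(-46) = (22*70)*(-46) = 1540*(-46) = -70840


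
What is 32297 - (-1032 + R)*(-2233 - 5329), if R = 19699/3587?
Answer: -27728077431/3587 ≈ -7.7302e+6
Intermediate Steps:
R = 19699/3587 (R = 19699*(1/3587) = 19699/3587 ≈ 5.4918)
32297 - (-1032 + R)*(-2233 - 5329) = 32297 - (-1032 + 19699/3587)*(-2233 - 5329) = 32297 - (-3682085)*(-7562)/3587 = 32297 - 1*27843926770/3587 = 32297 - 27843926770/3587 = -27728077431/3587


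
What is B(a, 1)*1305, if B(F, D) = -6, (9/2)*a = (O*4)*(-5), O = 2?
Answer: -7830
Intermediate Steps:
a = -80/9 (a = 2*((2*4)*(-5))/9 = 2*(8*(-5))/9 = (2/9)*(-40) = -80/9 ≈ -8.8889)
B(a, 1)*1305 = -6*1305 = -7830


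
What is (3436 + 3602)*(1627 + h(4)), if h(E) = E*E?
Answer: 11563434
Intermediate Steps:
h(E) = E²
(3436 + 3602)*(1627 + h(4)) = (3436 + 3602)*(1627 + 4²) = 7038*(1627 + 16) = 7038*1643 = 11563434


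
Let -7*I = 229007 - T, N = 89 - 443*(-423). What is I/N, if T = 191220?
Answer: -37787/1312346 ≈ -0.028793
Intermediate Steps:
N = 187478 (N = 89 + 187389 = 187478)
I = -37787/7 (I = -(229007 - 1*191220)/7 = -(229007 - 191220)/7 = -⅐*37787 = -37787/7 ≈ -5398.1)
I/N = -37787/7/187478 = -37787/7*1/187478 = -37787/1312346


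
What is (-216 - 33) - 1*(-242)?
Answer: -7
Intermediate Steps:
(-216 - 33) - 1*(-242) = -249 + 242 = -7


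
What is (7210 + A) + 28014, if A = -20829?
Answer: 14395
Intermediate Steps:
(7210 + A) + 28014 = (7210 - 20829) + 28014 = -13619 + 28014 = 14395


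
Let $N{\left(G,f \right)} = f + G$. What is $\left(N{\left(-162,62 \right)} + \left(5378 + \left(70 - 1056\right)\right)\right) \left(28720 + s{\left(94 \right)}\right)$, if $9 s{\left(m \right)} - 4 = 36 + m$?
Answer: $\frac{1109971288}{9} \approx 1.2333 \cdot 10^{8}$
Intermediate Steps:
$s{\left(m \right)} = \frac{40}{9} + \frac{m}{9}$ ($s{\left(m \right)} = \frac{4}{9} + \frac{36 + m}{9} = \frac{4}{9} + \left(4 + \frac{m}{9}\right) = \frac{40}{9} + \frac{m}{9}$)
$N{\left(G,f \right)} = G + f$
$\left(N{\left(-162,62 \right)} + \left(5378 + \left(70 - 1056\right)\right)\right) \left(28720 + s{\left(94 \right)}\right) = \left(\left(-162 + 62\right) + \left(5378 + \left(70 - 1056\right)\right)\right) \left(28720 + \left(\frac{40}{9} + \frac{1}{9} \cdot 94\right)\right) = \left(-100 + \left(5378 + \left(70 - 1056\right)\right)\right) \left(28720 + \left(\frac{40}{9} + \frac{94}{9}\right)\right) = \left(-100 + \left(5378 - 986\right)\right) \left(28720 + \frac{134}{9}\right) = \left(-100 + 4392\right) \frac{258614}{9} = 4292 \cdot \frac{258614}{9} = \frac{1109971288}{9}$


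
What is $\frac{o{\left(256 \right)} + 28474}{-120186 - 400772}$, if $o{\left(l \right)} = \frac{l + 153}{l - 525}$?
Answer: $- \frac{7659097}{140137702} \approx -0.054654$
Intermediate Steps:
$o{\left(l \right)} = \frac{153 + l}{-525 + l}$
$\frac{o{\left(256 \right)} + 28474}{-120186 - 400772} = \frac{\frac{153 + 256}{-525 + 256} + 28474}{-120186 - 400772} = \frac{\frac{1}{-269} \cdot 409 + 28474}{-520958} = \left(\left(- \frac{1}{269}\right) 409 + 28474\right) \left(- \frac{1}{520958}\right) = \left(- \frac{409}{269} + 28474\right) \left(- \frac{1}{520958}\right) = \frac{7659097}{269} \left(- \frac{1}{520958}\right) = - \frac{7659097}{140137702}$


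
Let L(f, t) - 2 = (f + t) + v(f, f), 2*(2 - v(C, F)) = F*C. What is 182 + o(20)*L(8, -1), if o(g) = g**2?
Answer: -8218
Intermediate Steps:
v(C, F) = 2 - C*F/2 (v(C, F) = 2 - F*C/2 = 2 - C*F/2)
L(f, t) = 4 + f + t - f**2/2 (L(f, t) = 2 + ((f + t) + (2 - f*f/2)) = 2 + ((f + t) + (2 - f**2/2)) = 2 + (2 + f + t - f**2/2) = 4 + f + t - f**2/2)
182 + o(20)*L(8, -1) = 182 + 20**2*(4 + 8 - 1 - 1/2*8**2) = 182 + 400*(4 + 8 - 1 - 1/2*64) = 182 + 400*(4 + 8 - 1 - 32) = 182 + 400*(-21) = 182 - 8400 = -8218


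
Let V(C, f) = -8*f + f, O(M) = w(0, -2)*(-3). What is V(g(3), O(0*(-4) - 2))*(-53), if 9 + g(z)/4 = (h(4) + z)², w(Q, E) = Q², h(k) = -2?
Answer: 0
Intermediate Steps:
O(M) = 0 (O(M) = 0²*(-3) = 0*(-3) = 0)
g(z) = -36 + 4*(-2 + z)²
V(C, f) = -7*f
V(g(3), O(0*(-4) - 2))*(-53) = -7*0*(-53) = 0*(-53) = 0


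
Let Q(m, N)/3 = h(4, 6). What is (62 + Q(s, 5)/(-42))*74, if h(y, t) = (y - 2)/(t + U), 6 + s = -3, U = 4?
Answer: 160543/35 ≈ 4586.9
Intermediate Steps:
s = -9 (s = -6 - 3 = -9)
h(y, t) = (-2 + y)/(4 + t) (h(y, t) = (y - 2)/(t + 4) = (-2 + y)/(4 + t))
Q(m, N) = ⅗ (Q(m, N) = 3*((-2 + 4)/(4 + 6)) = 3*(2/10) = 3*((⅒)*2) = 3*(⅕) = ⅗)
(62 + Q(s, 5)/(-42))*74 = (62 + (⅗)/(-42))*74 = (62 + (⅗)*(-1/42))*74 = (62 - 1/70)*74 = (4339/70)*74 = 160543/35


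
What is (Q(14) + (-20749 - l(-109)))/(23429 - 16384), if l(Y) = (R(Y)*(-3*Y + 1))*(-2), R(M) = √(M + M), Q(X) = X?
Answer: -4147/1409 + 656*I*√218/7045 ≈ -2.9432 + 1.3748*I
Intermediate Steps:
R(M) = √2*√M (R(M) = √(2*M) = √2*√M)
l(Y) = -2*√2*√Y*(1 - 3*Y) (l(Y) = ((√2*√Y)*(-3*Y + 1))*(-2) = ((√2*√Y)*(1 - 3*Y))*(-2) = (√2*√Y*(1 - 3*Y))*(-2) = -2*√2*√Y*(1 - 3*Y))
(Q(14) + (-20749 - l(-109)))/(23429 - 16384) = (14 + (-20749 - √2*√(-109)*(-2 + 6*(-109))))/(23429 - 16384) = (14 + (-20749 - √2*I*√109*(-2 - 654)))/7045 = (14 + (-20749 - √2*I*√109*(-656)))*(1/7045) = (14 + (-20749 - (-656)*I*√218))*(1/7045) = (14 + (-20749 + 656*I*√218))*(1/7045) = (-20735 + 656*I*√218)*(1/7045) = -4147/1409 + 656*I*√218/7045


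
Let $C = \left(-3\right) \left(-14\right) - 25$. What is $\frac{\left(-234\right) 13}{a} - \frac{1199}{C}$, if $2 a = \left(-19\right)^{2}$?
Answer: $- \frac{536267}{6137} \approx -87.383$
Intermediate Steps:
$C = 17$ ($C = 42 - 25 = 17$)
$a = \frac{361}{2}$ ($a = \frac{\left(-19\right)^{2}}{2} = \frac{1}{2} \cdot 361 = \frac{361}{2} \approx 180.5$)
$\frac{\left(-234\right) 13}{a} - \frac{1199}{C} = \frac{\left(-234\right) 13}{\frac{361}{2}} - \frac{1199}{17} = \left(-3042\right) \frac{2}{361} - \frac{1199}{17} = - \frac{6084}{361} - \frac{1199}{17} = - \frac{536267}{6137}$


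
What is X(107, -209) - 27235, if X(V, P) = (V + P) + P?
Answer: -27546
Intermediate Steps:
X(V, P) = V + 2*P (X(V, P) = (P + V) + P = V + 2*P)
X(107, -209) - 27235 = (107 + 2*(-209)) - 27235 = (107 - 418) - 27235 = -311 - 27235 = -27546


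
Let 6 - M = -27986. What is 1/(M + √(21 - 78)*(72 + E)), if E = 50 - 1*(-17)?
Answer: 27992/784653361 - 139*I*√57/784653361 ≈ 3.5674e-5 - 1.3374e-6*I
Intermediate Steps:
M = 27992 (M = 6 - 1*(-27986) = 6 + 27986 = 27992)
E = 67 (E = 50 + 17 = 67)
1/(M + √(21 - 78)*(72 + E)) = 1/(27992 + √(21 - 78)*(72 + 67)) = 1/(27992 + √(-57)*139) = 1/(27992 + (I*√57)*139) = 1/(27992 + 139*I*√57)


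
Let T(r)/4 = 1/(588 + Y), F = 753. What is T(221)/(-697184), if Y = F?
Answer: -1/233730936 ≈ -4.2784e-9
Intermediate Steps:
Y = 753
T(r) = 4/1341 (T(r) = 4/(588 + 753) = 4/1341)
T(221)/(-697184) = (4/1341)/(-697184) = (4/1341)*(-1/697184) = -1/233730936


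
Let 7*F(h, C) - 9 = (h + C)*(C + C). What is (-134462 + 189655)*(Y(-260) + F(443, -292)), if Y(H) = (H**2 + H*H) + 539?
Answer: 47576255614/7 ≈ 6.7966e+9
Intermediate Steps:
F(h, C) = 9/7 + 2*C*(C + h)/7 (F(h, C) = 9/7 + ((h + C)*(C + C))/7 = 9/7 + ((C + h)*(2*C))/7 = 9/7 + (2*C*(C + h))/7 = 9/7 + 2*C*(C + h)/7)
Y(H) = 539 + 2*H**2 (Y(H) = (H**2 + H**2) + 539 = 2*H**2 + 539 = 539 + 2*H**2)
(-134462 + 189655)*(Y(-260) + F(443, -292)) = (-134462 + 189655)*((539 + 2*(-260)**2) + (9/7 + (2/7)*(-292)**2 + (2/7)*(-292)*443)) = 55193*((539 + 2*67600) + (9/7 + (2/7)*85264 - 258712/7)) = 55193*((539 + 135200) + (9/7 + 170528/7 - 258712/7)) = 55193*(135739 - 88175/7) = 55193*(861998/7) = 47576255614/7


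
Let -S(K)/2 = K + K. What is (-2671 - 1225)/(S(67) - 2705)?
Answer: 3896/2973 ≈ 1.3105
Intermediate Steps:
S(K) = -4*K (S(K) = -2*(K + K) = -4*K)
(-2671 - 1225)/(S(67) - 2705) = (-2671 - 1225)/(-4*67 - 2705) = -3896/(-268 - 2705) = -3896/(-2973) = -3896*(-1/2973) = 3896/2973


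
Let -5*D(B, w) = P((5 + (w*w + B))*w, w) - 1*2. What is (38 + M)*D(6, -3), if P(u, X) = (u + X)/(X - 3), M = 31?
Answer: -1173/10 ≈ -117.30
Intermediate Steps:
P(u, X) = (X + u)/(-3 + X)
D(B, w) = ⅖ - (w + w*(5 + B + w²))/(5*(-3 + w)) (D(B, w) = -((w + (5 + (w*w + B))*w)/(-3 + w) - 1*2)/5 = -((w + (5 + (w² + B))*w)/(-3 + w) - 2)/5 = -((w + (5 + (B + w²))*w)/(-3 + w) - 2)/5 = -((w + (5 + B + w²)*w)/(-3 + w) - 2)/5 = -((w + w*(5 + B + w²))/(-3 + w) - 2)/5 = -(-2 + (w + w*(5 + B + w²))/(-3 + w))/5 = ⅖ - (w + w*(5 + B + w²))/(5*(-3 + w)))
(38 + M)*D(6, -3) = (38 + 31)*((-6 - 3 - 1*(-3)*(5 + 6 + (-3)²))/(5*(-3 - 3))) = 69*((⅕)*(-6 - 3 - 1*(-3)*(5 + 6 + 9))/(-6)) = 69*((⅕)*(-⅙)*(-6 - 3 - 1*(-3)*20)) = 69*((⅕)*(-⅙)*(-6 - 3 + 60)) = 69*((⅕)*(-⅙)*51) = 69*(-17/10) = -1173/10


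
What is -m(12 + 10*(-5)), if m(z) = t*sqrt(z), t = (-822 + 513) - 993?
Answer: 1302*I*sqrt(38) ≈ 8026.1*I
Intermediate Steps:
t = -1302 (t = -309 - 993 = -1302)
m(z) = -1302*sqrt(z)
-m(12 + 10*(-5)) = -(-1302)*sqrt(12 + 10*(-5)) = -(-1302)*sqrt(12 - 50) = -(-1302)*sqrt(-38) = -(-1302)*I*sqrt(38) = 1302*I*sqrt(38)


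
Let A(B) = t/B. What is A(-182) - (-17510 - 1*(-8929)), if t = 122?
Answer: 780810/91 ≈ 8580.3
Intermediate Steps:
A(B) = 122/B
A(-182) - (-17510 - 1*(-8929)) = 122/(-182) - (-17510 - 1*(-8929)) = 122*(-1/182) - (-17510 + 8929) = -61/91 - 1*(-8581) = -61/91 + 8581 = 780810/91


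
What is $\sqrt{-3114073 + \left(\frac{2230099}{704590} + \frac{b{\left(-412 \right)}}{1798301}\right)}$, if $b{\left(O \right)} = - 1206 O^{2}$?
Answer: $\frac{3 i \sqrt{555519662720108352208691598810}}{1267064901590} \approx 1764.7 i$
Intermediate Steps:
$\sqrt{-3114073 + \left(\frac{2230099}{704590} + \frac{b{\left(-412 \right)}}{1798301}\right)} = \sqrt{-3114073 + \left(\frac{2230099}{704590} + \frac{\left(-1206\right) \left(-412\right)^{2}}{1798301}\right)} = \sqrt{-3114073 + \left(2230099 \cdot \frac{1}{704590} + \left(-1206\right) 169744 \cdot \frac{1}{1798301}\right)} = \sqrt{-3114073 + \left(\frac{2230099}{704590} - \frac{204711264}{1798301}\right)} = \sqrt{-3114073 - \frac{140227120239961}{1267064901590}} = \sqrt{- \frac{3945872826409316031}{1267064901590}} = \frac{3 i \sqrt{555519662720108352208691598810}}{1267064901590}$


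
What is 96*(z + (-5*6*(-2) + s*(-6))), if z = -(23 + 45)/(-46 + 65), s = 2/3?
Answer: 95616/19 ≈ 5032.4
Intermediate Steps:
s = 2/3 (s = 2*(1/3) = 2/3 ≈ 0.66667)
z = -68/19 ≈ -3.5789
96*(z + (-5*6*(-2) + s*(-6))) = 96*(-68/19 + (-5*6*(-2) + (2/3)*(-6))) = 96*(-68/19 + (-30*(-2) - 4)) = 96*(-68/19 + (60 - 4)) = 96*(-68/19 + 56) = 96*(996/19) = 95616/19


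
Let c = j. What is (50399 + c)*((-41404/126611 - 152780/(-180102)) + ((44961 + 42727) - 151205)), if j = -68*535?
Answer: -3384092093166460823/3800482387 ≈ -8.9044e+8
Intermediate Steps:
j = -36380
c = -36380
(50399 + c)*((-41404/126611 - 152780/(-180102)) + ((44961 + 42727) - 151205)) = (50399 - 36380)*((-41404/126611 - 152780/(-180102)) + ((44961 + 42727) - 151205)) = 14019*((-41404*1/126611 - 152780*(-1/180102)) + (87688 - 151205)) = 14019*((-41404/126611 + 76390/90051) - 63517) = 14019*(5943342686/11401447161 - 63517) = 14019*(-724179775982551/11401447161) = -3384092093166460823/3800482387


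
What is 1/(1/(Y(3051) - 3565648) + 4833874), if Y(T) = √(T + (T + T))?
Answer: 6828569770130530414/33008445869018032475203797 + √113/33008445869018032475203797 ≈ 2.0687e-7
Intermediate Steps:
Y(T) = √3*√T (Y(T) = √(T + 2*T) = √(3*T) = √3*√T)
1/(1/(Y(3051) - 3565648) + 4833874) = 1/(1/(√3*√3051 - 3565648) + 4833874) = 1/(1/(√3*(3*√339) - 3565648) + 4833874) = 1/(1/(9*√113 - 3565648) + 4833874) = 1/(1/(-3565648 + 9*√113) + 4833874) = 1/(4833874 + 1/(-3565648 + 9*√113))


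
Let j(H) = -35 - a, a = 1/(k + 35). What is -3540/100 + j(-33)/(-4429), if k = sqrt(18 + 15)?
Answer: -934239361/26396840 - sqrt(33)/5279368 ≈ -35.392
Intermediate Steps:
k = sqrt(33) ≈ 5.7446
a = 1/(35 + sqrt(33)) (a = 1/(sqrt(33) + 35) = 1/(35 + sqrt(33)) ≈ 0.024543)
j(H) = -41755/1192 + sqrt(33)/1192 (j(H) = -35 - (35/1192 - sqrt(33)/1192) = -35 + (-35/1192 + sqrt(33)/1192) = -41755/1192 + sqrt(33)/1192)
-3540/100 + j(-33)/(-4429) = -3540/100 + (-41755/1192 + sqrt(33)/1192)/(-4429) = -3540*1/100 + (-41755/1192 + sqrt(33)/1192)*(-1/4429) = -177/5 + (41755/5279368 - sqrt(33)/5279368) = -934239361/26396840 - sqrt(33)/5279368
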